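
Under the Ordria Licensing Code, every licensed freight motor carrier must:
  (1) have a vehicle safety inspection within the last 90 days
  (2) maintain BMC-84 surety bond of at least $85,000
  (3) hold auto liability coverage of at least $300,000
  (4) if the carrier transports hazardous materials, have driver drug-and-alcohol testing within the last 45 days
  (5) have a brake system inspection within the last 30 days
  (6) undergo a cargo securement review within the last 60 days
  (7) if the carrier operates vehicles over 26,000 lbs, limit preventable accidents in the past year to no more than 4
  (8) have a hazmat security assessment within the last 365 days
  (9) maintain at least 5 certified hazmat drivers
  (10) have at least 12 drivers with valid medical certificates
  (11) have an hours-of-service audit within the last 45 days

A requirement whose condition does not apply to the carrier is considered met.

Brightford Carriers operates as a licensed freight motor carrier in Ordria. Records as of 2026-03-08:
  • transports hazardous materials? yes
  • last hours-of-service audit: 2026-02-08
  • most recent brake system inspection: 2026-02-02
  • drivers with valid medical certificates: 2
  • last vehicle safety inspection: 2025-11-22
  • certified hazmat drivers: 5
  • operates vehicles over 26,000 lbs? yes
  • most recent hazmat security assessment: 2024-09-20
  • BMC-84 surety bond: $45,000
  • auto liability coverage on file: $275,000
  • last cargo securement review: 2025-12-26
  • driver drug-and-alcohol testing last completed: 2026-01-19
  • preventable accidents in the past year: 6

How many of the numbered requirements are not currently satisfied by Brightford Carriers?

1. vehicle safety inspection 106 days ago vs limit 90 → not met
2. BMC-84 surety bond $45,000 < $85,000 → not met
3. auto liability coverage $275,000 < $300,000 → not met
4. condition 'transports hazardous materials' holds; driver drug-and-alcohol testing 48 days ago vs limit 45 → not met
5. brake system inspection 34 days ago vs limit 30 → not met
6. cargo securement review 72 days ago vs limit 60 → not met
7. condition 'operates vehicles over 26,000 lbs' holds; preventable accidents in the past year 6 > 4 → not met
8. hazmat security assessment 534 days ago vs limit 365 → not met
9. certified hazmat drivers 5 ≥ 5 → met
10. drivers with valid medical certificates 2 < 12 → not met
11. hours-of-service audit 28 days ago vs limit 45 → met
Not met: 9 of 11

9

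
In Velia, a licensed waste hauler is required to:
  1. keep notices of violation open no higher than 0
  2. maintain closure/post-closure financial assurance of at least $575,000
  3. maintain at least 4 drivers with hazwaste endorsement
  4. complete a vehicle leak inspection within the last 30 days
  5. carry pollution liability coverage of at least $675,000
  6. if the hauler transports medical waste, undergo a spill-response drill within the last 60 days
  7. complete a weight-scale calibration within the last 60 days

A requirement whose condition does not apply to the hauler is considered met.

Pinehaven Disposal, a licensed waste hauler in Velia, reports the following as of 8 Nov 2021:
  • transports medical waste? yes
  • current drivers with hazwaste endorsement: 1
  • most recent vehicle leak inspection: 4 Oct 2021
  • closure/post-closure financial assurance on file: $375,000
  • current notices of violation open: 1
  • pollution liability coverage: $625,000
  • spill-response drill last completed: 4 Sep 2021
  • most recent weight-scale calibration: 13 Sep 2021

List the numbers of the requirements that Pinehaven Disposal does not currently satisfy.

1, 2, 3, 4, 5, 6

1. notices of violation open 1 > 0 → not met
2. closure/post-closure financial assurance $375,000 < $575,000 → not met
3. drivers with hazwaste endorsement 1 < 4 → not met
4. vehicle leak inspection 35 days ago vs limit 30 → not met
5. pollution liability coverage $625,000 < $675,000 → not met
6. condition 'transports medical waste' holds; spill-response drill 65 days ago vs limit 60 → not met
7. weight-scale calibration 56 days ago vs limit 60 → met
Not met: 1, 2, 3, 4, 5, 6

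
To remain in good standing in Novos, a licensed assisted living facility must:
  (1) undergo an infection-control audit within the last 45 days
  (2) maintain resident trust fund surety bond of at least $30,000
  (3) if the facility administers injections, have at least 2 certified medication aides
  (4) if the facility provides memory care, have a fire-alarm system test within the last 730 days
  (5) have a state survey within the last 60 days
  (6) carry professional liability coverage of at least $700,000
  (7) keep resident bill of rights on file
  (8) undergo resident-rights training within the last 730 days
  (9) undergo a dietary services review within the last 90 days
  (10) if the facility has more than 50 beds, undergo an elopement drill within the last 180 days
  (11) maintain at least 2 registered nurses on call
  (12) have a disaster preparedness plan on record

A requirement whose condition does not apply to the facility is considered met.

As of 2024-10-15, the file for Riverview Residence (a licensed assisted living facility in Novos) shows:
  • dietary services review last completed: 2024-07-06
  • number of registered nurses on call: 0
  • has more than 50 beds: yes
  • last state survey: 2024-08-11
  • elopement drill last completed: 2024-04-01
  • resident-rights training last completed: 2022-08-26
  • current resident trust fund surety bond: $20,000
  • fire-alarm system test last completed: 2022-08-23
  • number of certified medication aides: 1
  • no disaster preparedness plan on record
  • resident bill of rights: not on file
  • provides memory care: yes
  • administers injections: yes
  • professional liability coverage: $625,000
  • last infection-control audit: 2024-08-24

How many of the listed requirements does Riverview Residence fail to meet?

12

1. infection-control audit 52 days ago vs limit 45 → not met
2. resident trust fund surety bond $20,000 < $30,000 → not met
3. condition 'administers injections' holds; certified medication aides 1 < 2 → not met
4. condition 'provides memory care' holds; fire-alarm system test 784 days ago vs limit 730 → not met
5. state survey 65 days ago vs limit 60 → not met
6. professional liability coverage $625,000 < $700,000 → not met
7. resident bill of rights absent → not met
8. resident-rights training 781 days ago vs limit 730 → not met
9. dietary services review 101 days ago vs limit 90 → not met
10. condition 'has more than 50 beds' holds; elopement drill 197 days ago vs limit 180 → not met
11. registered nurses on call 0 < 2 → not met
12. disaster preparedness plan absent → not met
Not met: 12 of 12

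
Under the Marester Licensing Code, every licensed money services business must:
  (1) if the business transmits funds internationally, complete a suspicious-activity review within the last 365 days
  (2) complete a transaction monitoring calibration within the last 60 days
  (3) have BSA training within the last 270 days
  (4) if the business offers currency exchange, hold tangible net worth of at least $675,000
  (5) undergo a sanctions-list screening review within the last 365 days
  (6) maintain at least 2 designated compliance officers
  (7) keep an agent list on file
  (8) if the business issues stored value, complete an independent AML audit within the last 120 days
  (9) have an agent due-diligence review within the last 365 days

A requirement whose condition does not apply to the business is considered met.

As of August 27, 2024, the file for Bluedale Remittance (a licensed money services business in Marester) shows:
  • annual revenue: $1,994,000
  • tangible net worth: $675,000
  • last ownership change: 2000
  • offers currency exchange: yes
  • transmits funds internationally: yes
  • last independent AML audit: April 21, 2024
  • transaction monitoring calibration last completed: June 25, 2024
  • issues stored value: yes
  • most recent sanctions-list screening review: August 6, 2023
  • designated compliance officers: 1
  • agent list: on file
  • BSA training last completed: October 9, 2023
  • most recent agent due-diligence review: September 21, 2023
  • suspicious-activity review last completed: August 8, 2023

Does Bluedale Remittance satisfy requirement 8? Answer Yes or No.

8. condition 'issues stored value' holds; independent AML audit 128 days ago vs limit 120 → not met

No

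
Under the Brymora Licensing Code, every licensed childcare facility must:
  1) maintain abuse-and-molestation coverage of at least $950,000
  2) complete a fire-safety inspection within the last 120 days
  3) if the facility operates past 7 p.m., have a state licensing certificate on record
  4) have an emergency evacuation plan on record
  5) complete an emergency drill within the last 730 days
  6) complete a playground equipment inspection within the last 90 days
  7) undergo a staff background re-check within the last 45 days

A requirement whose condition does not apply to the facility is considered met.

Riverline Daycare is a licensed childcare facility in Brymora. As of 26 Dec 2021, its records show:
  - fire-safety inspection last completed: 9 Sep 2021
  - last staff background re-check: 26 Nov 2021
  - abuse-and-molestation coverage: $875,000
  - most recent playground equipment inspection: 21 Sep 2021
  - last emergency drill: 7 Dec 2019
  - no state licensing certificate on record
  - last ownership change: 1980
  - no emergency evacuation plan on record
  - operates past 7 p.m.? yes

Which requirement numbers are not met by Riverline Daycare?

1, 3, 4, 5, 6

1. abuse-and-molestation coverage $875,000 < $950,000 → not met
2. fire-safety inspection 108 days ago vs limit 120 → met
3. condition 'operates past 7 p.m.' holds; state licensing certificate absent → not met
4. emergency evacuation plan absent → not met
5. emergency drill 750 days ago vs limit 730 → not met
6. playground equipment inspection 96 days ago vs limit 90 → not met
7. staff background re-check 30 days ago vs limit 45 → met
Not met: 1, 3, 4, 5, 6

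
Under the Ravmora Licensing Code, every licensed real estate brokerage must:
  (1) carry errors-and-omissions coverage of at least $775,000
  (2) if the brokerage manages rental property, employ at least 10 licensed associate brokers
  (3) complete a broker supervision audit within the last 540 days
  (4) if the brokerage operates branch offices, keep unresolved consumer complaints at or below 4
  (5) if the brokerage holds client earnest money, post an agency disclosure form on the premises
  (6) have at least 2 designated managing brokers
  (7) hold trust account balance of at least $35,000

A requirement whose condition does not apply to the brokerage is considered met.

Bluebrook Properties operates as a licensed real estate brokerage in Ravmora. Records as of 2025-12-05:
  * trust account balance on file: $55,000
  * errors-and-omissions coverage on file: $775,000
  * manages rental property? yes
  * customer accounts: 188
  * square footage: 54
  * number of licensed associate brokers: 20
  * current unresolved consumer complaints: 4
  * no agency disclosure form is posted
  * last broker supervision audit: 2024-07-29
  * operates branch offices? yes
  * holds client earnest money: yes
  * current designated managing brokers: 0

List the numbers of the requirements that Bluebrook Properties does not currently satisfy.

5, 6

1. errors-and-omissions coverage $775,000 ≥ $775,000 → met
2. condition 'manages rental property' holds; licensed associate brokers 20 ≥ 10 → met
3. broker supervision audit 494 days ago vs limit 540 → met
4. condition 'operates branch offices' holds; unresolved consumer complaints 4 ≤ 4 → met
5. condition 'holds client earnest money' holds; agency disclosure form absent → not met
6. designated managing brokers 0 < 2 → not met
7. trust account balance $55,000 ≥ $35,000 → met
Not met: 5, 6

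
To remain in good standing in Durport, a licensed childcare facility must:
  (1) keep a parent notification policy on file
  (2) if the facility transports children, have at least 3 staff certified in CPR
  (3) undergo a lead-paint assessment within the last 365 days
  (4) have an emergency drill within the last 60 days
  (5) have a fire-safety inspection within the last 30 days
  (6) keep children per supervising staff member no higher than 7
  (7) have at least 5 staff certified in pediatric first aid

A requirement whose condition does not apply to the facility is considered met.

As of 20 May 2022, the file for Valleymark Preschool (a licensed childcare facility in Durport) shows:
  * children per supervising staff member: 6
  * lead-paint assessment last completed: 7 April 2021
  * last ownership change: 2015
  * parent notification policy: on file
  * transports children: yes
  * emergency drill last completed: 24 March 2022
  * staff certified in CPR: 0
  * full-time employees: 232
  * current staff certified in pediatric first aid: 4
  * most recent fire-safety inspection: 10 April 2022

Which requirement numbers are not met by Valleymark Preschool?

2, 3, 5, 7

1. parent notification policy present → met
2. condition 'transports children' holds; staff certified in CPR 0 < 3 → not met
3. lead-paint assessment 408 days ago vs limit 365 → not met
4. emergency drill 57 days ago vs limit 60 → met
5. fire-safety inspection 40 days ago vs limit 30 → not met
6. children per supervising staff member 6 ≤ 7 → met
7. staff certified in pediatric first aid 4 < 5 → not met
Not met: 2, 3, 5, 7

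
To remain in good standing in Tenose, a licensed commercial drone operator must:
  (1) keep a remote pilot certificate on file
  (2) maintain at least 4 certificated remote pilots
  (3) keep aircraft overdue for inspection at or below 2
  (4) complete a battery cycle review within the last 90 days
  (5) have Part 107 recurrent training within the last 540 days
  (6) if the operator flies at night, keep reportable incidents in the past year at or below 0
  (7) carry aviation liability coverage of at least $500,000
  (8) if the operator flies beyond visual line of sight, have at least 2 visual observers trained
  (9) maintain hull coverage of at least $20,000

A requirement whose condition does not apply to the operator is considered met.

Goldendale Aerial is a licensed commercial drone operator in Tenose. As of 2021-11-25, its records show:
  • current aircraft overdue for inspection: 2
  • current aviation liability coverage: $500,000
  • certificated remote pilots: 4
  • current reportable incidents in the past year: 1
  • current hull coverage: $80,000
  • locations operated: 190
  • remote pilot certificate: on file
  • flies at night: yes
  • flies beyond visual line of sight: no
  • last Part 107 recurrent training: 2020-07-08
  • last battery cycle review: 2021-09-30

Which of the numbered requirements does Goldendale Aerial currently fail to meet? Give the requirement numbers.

1. remote pilot certificate present → met
2. certificated remote pilots 4 ≥ 4 → met
3. aircraft overdue for inspection 2 ≤ 2 → met
4. battery cycle review 56 days ago vs limit 90 → met
5. Part 107 recurrent training 505 days ago vs limit 540 → met
6. condition 'flies at night' holds; reportable incidents in the past year 1 > 0 → not met
7. aviation liability coverage $500,000 ≥ $500,000 → met
8. condition 'flies beyond visual line of sight' does not hold → requirement n/a → met
9. hull coverage $80,000 ≥ $20,000 → met
Not met: 6

6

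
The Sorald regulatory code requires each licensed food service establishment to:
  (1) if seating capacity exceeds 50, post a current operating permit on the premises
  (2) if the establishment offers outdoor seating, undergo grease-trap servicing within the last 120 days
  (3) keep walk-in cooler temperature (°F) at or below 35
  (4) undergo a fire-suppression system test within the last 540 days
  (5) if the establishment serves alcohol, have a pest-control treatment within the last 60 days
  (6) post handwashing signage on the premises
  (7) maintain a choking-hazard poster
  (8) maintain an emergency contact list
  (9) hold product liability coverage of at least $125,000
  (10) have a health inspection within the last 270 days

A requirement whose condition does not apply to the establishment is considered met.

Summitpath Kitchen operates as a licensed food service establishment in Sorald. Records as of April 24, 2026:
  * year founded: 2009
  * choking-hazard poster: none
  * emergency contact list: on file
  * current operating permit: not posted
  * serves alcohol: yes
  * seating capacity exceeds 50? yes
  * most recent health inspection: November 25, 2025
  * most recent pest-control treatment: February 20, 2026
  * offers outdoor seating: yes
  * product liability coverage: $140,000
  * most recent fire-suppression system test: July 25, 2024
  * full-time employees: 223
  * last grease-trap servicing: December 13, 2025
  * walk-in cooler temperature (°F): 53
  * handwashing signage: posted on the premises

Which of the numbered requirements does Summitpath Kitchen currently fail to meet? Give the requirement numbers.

1. condition 'seating capacity exceeds 50' holds; current operating permit absent → not met
2. condition 'offers outdoor seating' holds; grease-trap servicing 132 days ago vs limit 120 → not met
3. walk-in cooler temperature (°F) 53 > 35 → not met
4. fire-suppression system test 638 days ago vs limit 540 → not met
5. condition 'serves alcohol' holds; pest-control treatment 63 days ago vs limit 60 → not met
6. handwashing signage present → met
7. choking-hazard poster absent → not met
8. emergency contact list present → met
9. product liability coverage $140,000 ≥ $125,000 → met
10. health inspection 150 days ago vs limit 270 → met
Not met: 1, 2, 3, 4, 5, 7

1, 2, 3, 4, 5, 7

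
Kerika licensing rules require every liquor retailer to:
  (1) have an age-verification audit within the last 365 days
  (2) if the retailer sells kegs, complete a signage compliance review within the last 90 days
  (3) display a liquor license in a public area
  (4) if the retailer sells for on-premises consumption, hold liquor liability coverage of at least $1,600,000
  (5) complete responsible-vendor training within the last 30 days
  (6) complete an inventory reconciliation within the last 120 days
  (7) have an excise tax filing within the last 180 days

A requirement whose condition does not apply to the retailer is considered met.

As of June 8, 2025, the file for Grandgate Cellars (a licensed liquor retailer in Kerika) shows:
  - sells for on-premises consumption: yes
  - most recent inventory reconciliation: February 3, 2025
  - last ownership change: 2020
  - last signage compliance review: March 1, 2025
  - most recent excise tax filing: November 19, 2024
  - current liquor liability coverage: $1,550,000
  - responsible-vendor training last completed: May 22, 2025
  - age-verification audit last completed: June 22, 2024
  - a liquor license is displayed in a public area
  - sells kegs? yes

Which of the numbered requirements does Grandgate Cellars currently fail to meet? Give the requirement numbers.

2, 4, 6, 7

1. age-verification audit 351 days ago vs limit 365 → met
2. condition 'sells kegs' holds; signage compliance review 99 days ago vs limit 90 → not met
3. liquor license present → met
4. condition 'sells for on-premises consumption' holds; liquor liability coverage $1,550,000 < $1,600,000 → not met
5. responsible-vendor training 17 days ago vs limit 30 → met
6. inventory reconciliation 125 days ago vs limit 120 → not met
7. excise tax filing 201 days ago vs limit 180 → not met
Not met: 2, 4, 6, 7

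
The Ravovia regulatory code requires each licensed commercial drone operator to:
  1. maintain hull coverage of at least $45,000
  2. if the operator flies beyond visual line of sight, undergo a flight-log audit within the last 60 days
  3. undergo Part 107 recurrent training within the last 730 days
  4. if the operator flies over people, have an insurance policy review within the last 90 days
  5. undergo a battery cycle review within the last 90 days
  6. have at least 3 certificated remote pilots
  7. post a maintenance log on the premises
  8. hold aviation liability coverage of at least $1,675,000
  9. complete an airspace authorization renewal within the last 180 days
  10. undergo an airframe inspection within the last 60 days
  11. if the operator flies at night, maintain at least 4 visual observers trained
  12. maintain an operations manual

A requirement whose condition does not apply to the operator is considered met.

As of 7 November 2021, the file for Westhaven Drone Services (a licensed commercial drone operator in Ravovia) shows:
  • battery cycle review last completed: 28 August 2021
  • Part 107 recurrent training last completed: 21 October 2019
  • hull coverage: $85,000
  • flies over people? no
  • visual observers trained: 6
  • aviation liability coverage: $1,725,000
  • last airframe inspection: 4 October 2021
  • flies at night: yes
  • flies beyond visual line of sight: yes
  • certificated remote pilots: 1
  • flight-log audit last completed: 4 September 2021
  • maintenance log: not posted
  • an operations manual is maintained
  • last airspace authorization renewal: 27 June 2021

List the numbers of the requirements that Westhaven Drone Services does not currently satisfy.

1. hull coverage $85,000 ≥ $45,000 → met
2. condition 'flies beyond visual line of sight' holds; flight-log audit 64 days ago vs limit 60 → not met
3. Part 107 recurrent training 748 days ago vs limit 730 → not met
4. condition 'flies over people' does not hold → requirement n/a → met
5. battery cycle review 71 days ago vs limit 90 → met
6. certificated remote pilots 1 < 3 → not met
7. maintenance log absent → not met
8. aviation liability coverage $1,725,000 ≥ $1,675,000 → met
9. airspace authorization renewal 133 days ago vs limit 180 → met
10. airframe inspection 34 days ago vs limit 60 → met
11. condition 'flies at night' holds; visual observers trained 6 ≥ 4 → met
12. operations manual present → met
Not met: 2, 3, 6, 7

2, 3, 6, 7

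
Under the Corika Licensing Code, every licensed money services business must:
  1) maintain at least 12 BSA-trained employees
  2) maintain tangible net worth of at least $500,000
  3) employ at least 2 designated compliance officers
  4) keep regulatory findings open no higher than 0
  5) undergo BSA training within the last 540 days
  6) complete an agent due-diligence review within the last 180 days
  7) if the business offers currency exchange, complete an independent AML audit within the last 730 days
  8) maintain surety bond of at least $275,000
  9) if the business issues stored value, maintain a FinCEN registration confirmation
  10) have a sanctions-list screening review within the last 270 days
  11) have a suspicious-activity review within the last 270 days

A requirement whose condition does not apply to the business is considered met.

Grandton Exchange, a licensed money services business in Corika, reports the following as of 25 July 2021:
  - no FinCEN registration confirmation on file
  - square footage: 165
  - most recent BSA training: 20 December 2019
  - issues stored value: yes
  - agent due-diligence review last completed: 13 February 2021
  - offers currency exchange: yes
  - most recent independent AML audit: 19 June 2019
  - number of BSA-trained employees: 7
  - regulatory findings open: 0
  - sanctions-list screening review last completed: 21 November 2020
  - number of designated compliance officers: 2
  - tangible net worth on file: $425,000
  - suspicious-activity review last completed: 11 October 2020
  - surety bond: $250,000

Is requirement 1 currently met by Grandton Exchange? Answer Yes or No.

No

1. BSA-trained employees 7 < 12 → not met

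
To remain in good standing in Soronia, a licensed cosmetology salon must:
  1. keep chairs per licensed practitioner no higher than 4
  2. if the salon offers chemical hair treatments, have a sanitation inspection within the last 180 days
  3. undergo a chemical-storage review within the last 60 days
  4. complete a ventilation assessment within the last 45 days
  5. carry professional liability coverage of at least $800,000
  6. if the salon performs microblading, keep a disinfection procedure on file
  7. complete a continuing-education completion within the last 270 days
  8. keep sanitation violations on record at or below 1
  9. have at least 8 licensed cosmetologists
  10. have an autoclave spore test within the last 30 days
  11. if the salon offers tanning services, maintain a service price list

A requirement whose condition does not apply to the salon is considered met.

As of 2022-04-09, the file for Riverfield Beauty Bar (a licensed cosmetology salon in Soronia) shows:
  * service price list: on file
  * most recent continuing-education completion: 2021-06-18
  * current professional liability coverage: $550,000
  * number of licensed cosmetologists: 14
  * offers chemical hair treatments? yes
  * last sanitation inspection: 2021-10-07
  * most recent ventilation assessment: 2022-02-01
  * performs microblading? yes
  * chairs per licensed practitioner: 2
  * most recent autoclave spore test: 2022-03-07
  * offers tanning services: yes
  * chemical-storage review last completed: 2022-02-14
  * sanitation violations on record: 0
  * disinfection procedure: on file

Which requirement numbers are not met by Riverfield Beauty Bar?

1. chairs per licensed practitioner 2 ≤ 4 → met
2. condition 'offers chemical hair treatments' holds; sanitation inspection 184 days ago vs limit 180 → not met
3. chemical-storage review 54 days ago vs limit 60 → met
4. ventilation assessment 67 days ago vs limit 45 → not met
5. professional liability coverage $550,000 < $800,000 → not met
6. condition 'performs microblading' holds; disinfection procedure present → met
7. continuing-education completion 295 days ago vs limit 270 → not met
8. sanitation violations on record 0 ≤ 1 → met
9. licensed cosmetologists 14 ≥ 8 → met
10. autoclave spore test 33 days ago vs limit 30 → not met
11. condition 'offers tanning services' holds; service price list present → met
Not met: 2, 4, 5, 7, 10

2, 4, 5, 7, 10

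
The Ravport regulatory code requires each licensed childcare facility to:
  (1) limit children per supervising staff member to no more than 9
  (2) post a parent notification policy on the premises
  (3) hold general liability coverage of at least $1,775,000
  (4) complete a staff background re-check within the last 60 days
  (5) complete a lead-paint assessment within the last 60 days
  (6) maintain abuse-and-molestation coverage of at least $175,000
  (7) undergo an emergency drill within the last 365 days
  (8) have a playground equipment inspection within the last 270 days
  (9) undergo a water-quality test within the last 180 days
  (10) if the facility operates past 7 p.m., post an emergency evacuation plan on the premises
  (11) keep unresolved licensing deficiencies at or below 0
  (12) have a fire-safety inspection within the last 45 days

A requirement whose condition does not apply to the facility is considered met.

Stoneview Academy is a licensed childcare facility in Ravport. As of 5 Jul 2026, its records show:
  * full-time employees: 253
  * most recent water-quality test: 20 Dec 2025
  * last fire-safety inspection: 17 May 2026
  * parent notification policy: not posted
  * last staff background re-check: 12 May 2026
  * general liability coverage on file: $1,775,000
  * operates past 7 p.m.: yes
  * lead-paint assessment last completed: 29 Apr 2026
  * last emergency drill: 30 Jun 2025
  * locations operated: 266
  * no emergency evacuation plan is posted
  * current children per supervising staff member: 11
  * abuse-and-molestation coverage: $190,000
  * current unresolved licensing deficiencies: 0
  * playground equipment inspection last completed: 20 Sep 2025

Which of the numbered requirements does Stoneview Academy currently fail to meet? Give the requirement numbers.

1, 2, 5, 7, 8, 9, 10, 12

1. children per supervising staff member 11 > 9 → not met
2. parent notification policy absent → not met
3. general liability coverage $1,775,000 ≥ $1,775,000 → met
4. staff background re-check 54 days ago vs limit 60 → met
5. lead-paint assessment 67 days ago vs limit 60 → not met
6. abuse-and-molestation coverage $190,000 ≥ $175,000 → met
7. emergency drill 370 days ago vs limit 365 → not met
8. playground equipment inspection 288 days ago vs limit 270 → not met
9. water-quality test 197 days ago vs limit 180 → not met
10. condition 'operates past 7 p.m.' holds; emergency evacuation plan absent → not met
11. unresolved licensing deficiencies 0 ≤ 0 → met
12. fire-safety inspection 49 days ago vs limit 45 → not met
Not met: 1, 2, 5, 7, 8, 9, 10, 12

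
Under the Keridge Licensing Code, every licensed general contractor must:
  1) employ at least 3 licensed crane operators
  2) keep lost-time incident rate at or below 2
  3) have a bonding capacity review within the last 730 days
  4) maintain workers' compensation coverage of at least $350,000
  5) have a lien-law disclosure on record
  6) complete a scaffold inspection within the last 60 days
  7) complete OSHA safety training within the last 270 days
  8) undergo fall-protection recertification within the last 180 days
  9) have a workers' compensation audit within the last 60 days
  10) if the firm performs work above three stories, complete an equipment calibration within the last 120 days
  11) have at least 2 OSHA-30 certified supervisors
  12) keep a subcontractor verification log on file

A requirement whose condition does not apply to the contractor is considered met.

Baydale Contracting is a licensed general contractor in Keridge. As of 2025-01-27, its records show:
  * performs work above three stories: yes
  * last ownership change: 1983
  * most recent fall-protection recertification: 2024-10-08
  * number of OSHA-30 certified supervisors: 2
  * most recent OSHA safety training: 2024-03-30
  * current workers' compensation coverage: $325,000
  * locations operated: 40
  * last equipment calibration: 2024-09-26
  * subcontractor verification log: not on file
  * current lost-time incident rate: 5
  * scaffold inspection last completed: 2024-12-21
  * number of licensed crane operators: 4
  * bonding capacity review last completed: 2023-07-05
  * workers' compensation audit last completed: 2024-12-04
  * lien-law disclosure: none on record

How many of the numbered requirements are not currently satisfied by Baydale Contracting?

6

1. licensed crane operators 4 ≥ 3 → met
2. lost-time incident rate 5 > 2 → not met
3. bonding capacity review 572 days ago vs limit 730 → met
4. workers' compensation coverage $325,000 < $350,000 → not met
5. lien-law disclosure absent → not met
6. scaffold inspection 37 days ago vs limit 60 → met
7. OSHA safety training 303 days ago vs limit 270 → not met
8. fall-protection recertification 111 days ago vs limit 180 → met
9. workers' compensation audit 54 days ago vs limit 60 → met
10. condition 'performs work above three stories' holds; equipment calibration 123 days ago vs limit 120 → not met
11. OSHA-30 certified supervisors 2 ≥ 2 → met
12. subcontractor verification log absent → not met
Not met: 6 of 12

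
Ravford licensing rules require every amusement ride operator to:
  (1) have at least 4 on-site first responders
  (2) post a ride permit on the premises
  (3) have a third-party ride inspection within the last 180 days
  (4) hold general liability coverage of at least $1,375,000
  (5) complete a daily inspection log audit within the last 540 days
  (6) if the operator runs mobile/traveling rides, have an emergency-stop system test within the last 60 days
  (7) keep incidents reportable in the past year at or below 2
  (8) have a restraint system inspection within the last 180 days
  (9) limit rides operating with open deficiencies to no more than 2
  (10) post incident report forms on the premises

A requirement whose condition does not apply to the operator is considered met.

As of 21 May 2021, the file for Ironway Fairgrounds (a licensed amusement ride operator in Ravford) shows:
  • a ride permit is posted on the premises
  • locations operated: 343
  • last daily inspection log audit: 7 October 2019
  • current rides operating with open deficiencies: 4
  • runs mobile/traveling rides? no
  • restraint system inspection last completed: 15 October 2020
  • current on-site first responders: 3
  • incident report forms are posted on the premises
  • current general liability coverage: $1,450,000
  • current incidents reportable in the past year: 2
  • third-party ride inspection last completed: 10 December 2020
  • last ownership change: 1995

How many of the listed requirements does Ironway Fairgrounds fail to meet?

1. on-site first responders 3 < 4 → not met
2. ride permit present → met
3. third-party ride inspection 162 days ago vs limit 180 → met
4. general liability coverage $1,450,000 ≥ $1,375,000 → met
5. daily inspection log audit 592 days ago vs limit 540 → not met
6. condition 'runs mobile/traveling rides' does not hold → requirement n/a → met
7. incidents reportable in the past year 2 ≤ 2 → met
8. restraint system inspection 218 days ago vs limit 180 → not met
9. rides operating with open deficiencies 4 > 2 → not met
10. incident report forms present → met
Not met: 4 of 10

4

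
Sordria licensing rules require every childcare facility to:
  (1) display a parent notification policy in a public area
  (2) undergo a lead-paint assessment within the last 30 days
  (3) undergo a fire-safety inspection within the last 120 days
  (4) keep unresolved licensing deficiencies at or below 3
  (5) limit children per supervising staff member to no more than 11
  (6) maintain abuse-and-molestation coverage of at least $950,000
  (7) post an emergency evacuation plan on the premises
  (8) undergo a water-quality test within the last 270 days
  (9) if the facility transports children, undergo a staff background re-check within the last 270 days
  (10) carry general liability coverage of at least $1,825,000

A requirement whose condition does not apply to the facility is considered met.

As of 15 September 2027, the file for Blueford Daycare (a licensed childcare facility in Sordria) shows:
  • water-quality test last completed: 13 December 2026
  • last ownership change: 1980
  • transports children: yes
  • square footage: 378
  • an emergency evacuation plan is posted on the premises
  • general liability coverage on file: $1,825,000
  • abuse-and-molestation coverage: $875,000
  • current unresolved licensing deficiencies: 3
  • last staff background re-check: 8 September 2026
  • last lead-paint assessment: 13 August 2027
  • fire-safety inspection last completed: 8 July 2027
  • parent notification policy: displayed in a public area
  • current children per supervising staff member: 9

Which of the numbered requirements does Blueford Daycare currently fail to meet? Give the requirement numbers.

1. parent notification policy present → met
2. lead-paint assessment 33 days ago vs limit 30 → not met
3. fire-safety inspection 69 days ago vs limit 120 → met
4. unresolved licensing deficiencies 3 ≤ 3 → met
5. children per supervising staff member 9 ≤ 11 → met
6. abuse-and-molestation coverage $875,000 < $950,000 → not met
7. emergency evacuation plan present → met
8. water-quality test 276 days ago vs limit 270 → not met
9. condition 'transports children' holds; staff background re-check 372 days ago vs limit 270 → not met
10. general liability coverage $1,825,000 ≥ $1,825,000 → met
Not met: 2, 6, 8, 9

2, 6, 8, 9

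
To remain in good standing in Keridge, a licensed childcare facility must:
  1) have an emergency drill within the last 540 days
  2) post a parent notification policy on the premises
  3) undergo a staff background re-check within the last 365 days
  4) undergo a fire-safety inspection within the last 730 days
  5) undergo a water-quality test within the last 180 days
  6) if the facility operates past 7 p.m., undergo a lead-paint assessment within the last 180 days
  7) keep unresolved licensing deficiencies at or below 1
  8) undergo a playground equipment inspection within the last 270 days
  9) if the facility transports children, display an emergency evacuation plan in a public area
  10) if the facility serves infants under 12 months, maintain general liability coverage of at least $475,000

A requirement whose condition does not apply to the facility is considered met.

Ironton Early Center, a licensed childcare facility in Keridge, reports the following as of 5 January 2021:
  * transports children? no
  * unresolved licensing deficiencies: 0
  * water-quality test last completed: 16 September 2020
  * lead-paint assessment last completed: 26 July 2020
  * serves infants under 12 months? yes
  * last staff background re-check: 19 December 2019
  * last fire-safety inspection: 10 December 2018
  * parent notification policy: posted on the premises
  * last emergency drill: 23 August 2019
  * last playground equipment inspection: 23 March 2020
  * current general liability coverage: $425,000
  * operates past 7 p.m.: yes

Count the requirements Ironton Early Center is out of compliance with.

4

1. emergency drill 501 days ago vs limit 540 → met
2. parent notification policy present → met
3. staff background re-check 383 days ago vs limit 365 → not met
4. fire-safety inspection 757 days ago vs limit 730 → not met
5. water-quality test 111 days ago vs limit 180 → met
6. condition 'operates past 7 p.m.' holds; lead-paint assessment 163 days ago vs limit 180 → met
7. unresolved licensing deficiencies 0 ≤ 1 → met
8. playground equipment inspection 288 days ago vs limit 270 → not met
9. condition 'transports children' does not hold → requirement n/a → met
10. condition 'serves infants under 12 months' holds; general liability coverage $425,000 < $475,000 → not met
Not met: 4 of 10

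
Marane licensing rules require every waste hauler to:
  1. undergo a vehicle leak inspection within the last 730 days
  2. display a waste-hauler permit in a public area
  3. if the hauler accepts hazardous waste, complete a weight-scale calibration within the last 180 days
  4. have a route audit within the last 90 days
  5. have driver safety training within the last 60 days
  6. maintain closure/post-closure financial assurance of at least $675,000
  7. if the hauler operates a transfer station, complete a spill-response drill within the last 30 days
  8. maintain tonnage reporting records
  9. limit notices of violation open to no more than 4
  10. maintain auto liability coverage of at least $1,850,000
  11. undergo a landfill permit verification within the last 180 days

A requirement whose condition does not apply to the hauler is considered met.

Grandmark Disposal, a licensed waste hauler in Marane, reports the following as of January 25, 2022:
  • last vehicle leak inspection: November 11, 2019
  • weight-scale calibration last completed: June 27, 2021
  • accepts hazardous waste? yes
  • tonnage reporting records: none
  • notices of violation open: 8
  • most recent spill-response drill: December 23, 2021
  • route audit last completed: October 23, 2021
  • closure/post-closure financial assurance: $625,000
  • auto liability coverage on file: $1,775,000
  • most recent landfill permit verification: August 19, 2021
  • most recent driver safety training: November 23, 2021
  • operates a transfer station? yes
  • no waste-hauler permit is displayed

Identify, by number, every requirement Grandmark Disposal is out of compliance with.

1, 2, 3, 4, 5, 6, 7, 8, 9, 10

1. vehicle leak inspection 806 days ago vs limit 730 → not met
2. waste-hauler permit absent → not met
3. condition 'accepts hazardous waste' holds; weight-scale calibration 212 days ago vs limit 180 → not met
4. route audit 94 days ago vs limit 90 → not met
5. driver safety training 63 days ago vs limit 60 → not met
6. closure/post-closure financial assurance $625,000 < $675,000 → not met
7. condition 'operates a transfer station' holds; spill-response drill 33 days ago vs limit 30 → not met
8. tonnage reporting records absent → not met
9. notices of violation open 8 > 4 → not met
10. auto liability coverage $1,775,000 < $1,850,000 → not met
11. landfill permit verification 159 days ago vs limit 180 → met
Not met: 1, 2, 3, 4, 5, 6, 7, 8, 9, 10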